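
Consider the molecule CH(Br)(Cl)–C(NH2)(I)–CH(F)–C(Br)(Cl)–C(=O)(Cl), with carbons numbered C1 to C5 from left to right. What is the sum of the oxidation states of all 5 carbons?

+8

Tallying each carbon's bonds:
C1: 1C, 1H, 1Cl, 1Br → 0 − 1 + 1 + 1 = +1
C2: 2C, 1N, 1I → 0 + 1 + 1 = +2
C3: 2C, 1H, 1F → 0 − 1 + 1 = 0
C4: 2C, 1Cl, 1Br → 0 + 1 + 1 = +2
C5: 1C, 2O, 1Cl → 0 + 2 + 1 = +3
Sum = +1 + 2 + 0 + 2 + 3 = +8.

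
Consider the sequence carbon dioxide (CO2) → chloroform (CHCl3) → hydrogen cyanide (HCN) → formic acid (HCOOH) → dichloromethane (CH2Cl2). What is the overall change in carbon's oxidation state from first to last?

-4

Carbon oxidation states along the series — carbon dioxide: +4, chloroform: +2, hydrogen cyanide: +2, formic acid: +2, dichloromethane: 0.
Net change = 0 − (+4) = -4.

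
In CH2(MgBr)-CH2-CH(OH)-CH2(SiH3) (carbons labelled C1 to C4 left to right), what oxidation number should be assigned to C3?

0

Assign +1 per bond to O/N/halogen, −1 per bond to H or an electropositive element, and 0 per bond to carbon.
C3 has one bond to C (0), one bond to C (0), one bond to H (-1), one bond to O (+1).
Oxidation state = 0 + 0 − 1 + 1 = 0.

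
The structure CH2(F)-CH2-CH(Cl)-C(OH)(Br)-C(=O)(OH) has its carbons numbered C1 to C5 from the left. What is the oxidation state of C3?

0

C3 has one bond to C (0), one bond to C (0), one bond to H (-1), one bond to Cl (+1).
Oxidation state = 0 + 0 − 1 + 1 = 0.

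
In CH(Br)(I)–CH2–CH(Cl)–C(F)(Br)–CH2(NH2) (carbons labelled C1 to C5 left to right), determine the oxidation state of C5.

-1

C5 has one bond to C (0), one bond to H (-1), one bond to H (-1), one bond to N (+1).
Oxidation state = 0 − 1 − 1 + 1 = -1.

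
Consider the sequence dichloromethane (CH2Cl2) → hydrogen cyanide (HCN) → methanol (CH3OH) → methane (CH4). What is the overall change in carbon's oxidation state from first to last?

Carbon oxidation states along the series — dichloromethane: 0, hydrogen cyanide: +2, methanol: -2, methane: -4.
Net change = -4 − (0) = -4.

-4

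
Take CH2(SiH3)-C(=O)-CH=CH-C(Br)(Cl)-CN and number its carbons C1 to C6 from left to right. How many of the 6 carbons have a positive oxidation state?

Tallying each carbon's bonds:
C1: 1C, 2H, 1Si → 0 − 2 − 1 = -3
C2: 2C, 2O → 0 + 2 = +2
C3: 3C, 1H → 0 − 1 = -1
C4: 3C, 1H → 0 − 1 = -1
C5: 2C, 1Cl, 1Br → 0 + 1 + 1 = +2
C6: 1C, 3N → 0 + 3 = +3
3 carbons (C2, C5, C6) meet the condition.

3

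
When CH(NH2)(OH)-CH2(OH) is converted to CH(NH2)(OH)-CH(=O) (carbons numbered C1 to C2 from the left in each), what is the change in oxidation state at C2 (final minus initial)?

Before: C2 has 1 bond to C, 2 bonds to H, 1 bond to O → oxidation state -1.
After: C2 has 1 bond to C, 1 bond to H, 2 bonds to O → oxidation state +1.
Δ = +1 − (-1) = +2, so this is an oxidation at C2.

+2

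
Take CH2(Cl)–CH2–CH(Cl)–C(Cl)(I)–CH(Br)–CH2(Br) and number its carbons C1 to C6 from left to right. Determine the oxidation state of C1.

-1

Count +1 for every bond to an atom more electronegative than carbon and −1 for every bond to one less electronegative; C–C bonds are 0.
C1 has one bond to C (0), one bond to Cl (+1), one bond to H (-1), one bond to H (-1).
Oxidation state = 0 + 1 − 1 − 1 = -1.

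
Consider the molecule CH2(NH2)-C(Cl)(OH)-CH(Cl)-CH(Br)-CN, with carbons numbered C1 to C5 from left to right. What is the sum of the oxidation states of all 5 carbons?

Tallying each carbon's bonds:
C1: 1C, 2H, 1N → 0 − 2 + 1 = -1
C2: 2C, 1O, 1Cl → 0 + 1 + 1 = +2
C3: 2C, 1H, 1Cl → 0 − 1 + 1 = 0
C4: 2C, 1H, 1Br → 0 − 1 + 1 = 0
C5: 1C, 3N → 0 + 3 = +3
Sum = -1 + 2 + 0 + 0 + 3 = +4.

+4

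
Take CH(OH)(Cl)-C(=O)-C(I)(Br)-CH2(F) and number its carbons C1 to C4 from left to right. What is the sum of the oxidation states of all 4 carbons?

+4

Tallying each carbon's bonds:
C1: 1C, 1H, 1O, 1Cl → 0 − 1 + 1 + 1 = +1
C2: 2C, 2O → 0 + 2 = +2
C3: 2C, 1Br, 1I → 0 + 1 + 1 = +2
C4: 1C, 2H, 1F → 0 − 2 + 1 = -1
Sum = +1 + 2 + 2 − 1 = +4.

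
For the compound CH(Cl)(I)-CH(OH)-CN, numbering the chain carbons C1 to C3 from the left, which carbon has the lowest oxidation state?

C2

Bonds to more-electronegative neighbours contribute +1 each, bonds to H or metals contribute −1 each, and C–C bonds contribute 0. Tallying each carbon:
C1: 1C, 1H, 1Cl, 1I → 0 − 1 + 1 + 1 = +1
C2: 2C, 1H, 1O → 0 − 1 + 1 = 0
C3: 1C, 3N → 0 + 3 = +3
The most reduced carbon is C2 at 0.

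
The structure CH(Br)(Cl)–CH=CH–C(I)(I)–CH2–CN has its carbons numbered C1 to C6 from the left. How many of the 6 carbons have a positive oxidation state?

3

Tallying each carbon's bonds:
C1: 1C, 1H, 1Cl, 1Br → 0 − 1 + 1 + 1 = +1
C2: 3C, 1H → 0 − 1 = -1
C3: 3C, 1H → 0 − 1 = -1
C4: 2C, 2I → 0 + 2 = +2
C5: 2C, 2H → 0 − 2 = -2
C6: 1C, 3N → 0 + 3 = +3
3 carbons (C1, C4, C6) meet the condition.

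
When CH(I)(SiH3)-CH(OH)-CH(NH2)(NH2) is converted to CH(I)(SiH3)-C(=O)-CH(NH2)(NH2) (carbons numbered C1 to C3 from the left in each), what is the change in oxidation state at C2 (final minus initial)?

+2

Before: C2 has 2 bonds to C, 1 bond to H, 1 bond to O → oxidation state 0.
After: C2 has 2 bonds to C, 2 bonds to O → oxidation state +2.
Δ = +2 − (0) = +2, so this is an oxidation at C2.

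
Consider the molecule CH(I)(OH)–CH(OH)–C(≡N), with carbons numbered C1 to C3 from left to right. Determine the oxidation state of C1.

C1 has one bond to C (0), one bond to H (-1), one bond to I (+1), one bond to O (+1).
Oxidation state = 0 − 1 + 1 + 1 = +1.

+1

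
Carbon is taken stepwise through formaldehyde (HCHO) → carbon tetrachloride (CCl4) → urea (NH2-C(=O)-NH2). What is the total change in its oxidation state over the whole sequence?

Carbon oxidation states along the series — formaldehyde: 0, carbon tetrachloride: +4, urea: +4.
Net change = +4 − (0) = +4.

+4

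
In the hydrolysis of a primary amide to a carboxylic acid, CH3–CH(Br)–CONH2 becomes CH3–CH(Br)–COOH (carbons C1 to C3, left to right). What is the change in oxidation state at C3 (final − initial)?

0

Before: C3 has 1 bond to C, 2 bonds to O, 1 bond to N → oxidation state +3.
After: C3 has 1 bond to C, 3 bonds to O → oxidation state +3.
Δ = +3 − (+3) = 0, so no net redox change at C3.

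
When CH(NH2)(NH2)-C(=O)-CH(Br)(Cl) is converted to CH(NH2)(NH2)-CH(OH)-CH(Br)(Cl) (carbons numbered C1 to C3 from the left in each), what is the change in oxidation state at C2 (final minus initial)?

-2

Before: C2 has 2 bonds to C, 2 bonds to O → oxidation state +2.
After: C2 has 2 bonds to C, 1 bond to H, 1 bond to O → oxidation state 0.
Δ = 0 − (+2) = -2, so this is a reduction at C2.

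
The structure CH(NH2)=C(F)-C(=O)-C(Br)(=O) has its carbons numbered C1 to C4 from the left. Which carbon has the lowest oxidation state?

C1

Tallying each carbon's bonds:
C1: 2C, 1H, 1N → 0 − 1 + 1 = 0
C2: 3C, 1F → 0 + 1 = +1
C3: 2C, 2O → 0 + 2 = +2
C4: 1C, 2O, 1Br → 0 + 2 + 1 = +3
The most reduced carbon is C1 at 0.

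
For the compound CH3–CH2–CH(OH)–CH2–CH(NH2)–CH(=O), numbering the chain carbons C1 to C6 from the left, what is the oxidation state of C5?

0

C5 has one bond to C (0), one bond to C (0), one bond to H (-1), one bond to N (+1).
Oxidation state = 0 + 0 − 1 + 1 = 0.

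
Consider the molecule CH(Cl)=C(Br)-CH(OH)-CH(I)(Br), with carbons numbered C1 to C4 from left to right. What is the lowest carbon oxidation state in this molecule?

Bonds to more-electronegative neighbours contribute +1 each, bonds to H or metals contribute −1 each, and C–C bonds contribute 0. Tallying each carbon:
C1: 2C, 1H, 1Cl → 0 − 1 + 1 = 0
C2: 3C, 1Br → 0 + 1 = +1
C3: 2C, 1H, 1O → 0 − 1 + 1 = 0
C4: 1C, 1H, 1Br, 1I → 0 − 1 + 1 + 1 = +1
The lowest value is 0.

0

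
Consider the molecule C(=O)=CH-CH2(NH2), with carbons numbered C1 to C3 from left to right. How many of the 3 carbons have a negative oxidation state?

2

Tallying each carbon's bonds:
C1: 2C, 2O → 0 + 2 = +2
C2: 3C, 1H → 0 − 1 = -1
C3: 1C, 2H, 1N → 0 − 2 + 1 = -1
2 carbons (C2, C3) meet the condition.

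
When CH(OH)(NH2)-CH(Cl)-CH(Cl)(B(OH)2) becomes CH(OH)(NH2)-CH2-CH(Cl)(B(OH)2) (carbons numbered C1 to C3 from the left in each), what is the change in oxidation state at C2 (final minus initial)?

-2

Before: C2 has 2 bonds to C, 1 bond to H, 1 bond to Cl → oxidation state 0.
After: C2 has 2 bonds to C, 2 bonds to H → oxidation state -2.
Δ = -2 − (0) = -2, so this is a reduction at C2.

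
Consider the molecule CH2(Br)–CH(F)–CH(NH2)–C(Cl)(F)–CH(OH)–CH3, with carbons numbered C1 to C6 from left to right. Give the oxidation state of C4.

+2

Bonds to more-electronegative neighbours contribute +1 each, bonds to H or metals contribute −1 each, and C–C bonds contribute 0.
C4 has one bond to C (0), one bond to C (0), one bond to Cl (+1), one bond to F (+1).
Oxidation state = 0 + 0 + 1 + 1 = +2.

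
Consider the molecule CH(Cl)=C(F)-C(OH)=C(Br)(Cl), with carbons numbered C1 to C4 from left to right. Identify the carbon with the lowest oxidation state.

C1

Bonds to more-electronegative neighbours contribute +1 each, bonds to H or metals contribute −1 each, and C–C bonds contribute 0. Tallying each carbon:
C1: 2C, 1H, 1Cl → 0 − 1 + 1 = 0
C2: 3C, 1F → 0 + 1 = +1
C3: 3C, 1O → 0 + 1 = +1
C4: 2C, 1Cl, 1Br → 0 + 1 + 1 = +2
The most reduced carbon is C1 at 0.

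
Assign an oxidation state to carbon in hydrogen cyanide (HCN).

+2

The carbon has one bond to H (-1), a triple bond to N (3×+1 = +3).
Oxidation state = -1 + 3 = +2.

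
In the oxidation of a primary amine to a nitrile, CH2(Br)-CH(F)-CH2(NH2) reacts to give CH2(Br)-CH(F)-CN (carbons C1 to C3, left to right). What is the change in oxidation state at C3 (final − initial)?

Before: C3 has 1 bond to C, 2 bonds to H, 1 bond to N → oxidation state -1.
After: C3 has 1 bond to C, 3 bonds to N → oxidation state +3.
Δ = +3 − (-1) = +4, so this is an oxidation at C3.

+4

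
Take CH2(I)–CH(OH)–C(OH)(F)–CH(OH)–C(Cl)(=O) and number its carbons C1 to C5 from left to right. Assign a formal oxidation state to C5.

+3

C5 has one bond to C (0), one bond to Cl (+1), a double bond to O (2×+1 = +2).
Oxidation state = 0 + 1 + 2 = +3.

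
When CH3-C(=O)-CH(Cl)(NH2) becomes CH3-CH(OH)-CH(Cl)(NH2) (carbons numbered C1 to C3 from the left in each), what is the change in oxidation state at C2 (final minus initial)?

Before: C2 has 2 bonds to C, 2 bonds to O → oxidation state +2.
After: C2 has 2 bonds to C, 1 bond to H, 1 bond to O → oxidation state 0.
Δ = 0 − (+2) = -2, so this is a reduction at C2.

-2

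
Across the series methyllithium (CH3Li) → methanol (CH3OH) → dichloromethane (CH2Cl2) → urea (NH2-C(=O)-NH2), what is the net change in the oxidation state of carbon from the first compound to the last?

Carbon oxidation states along the series — methyllithium: -4, methanol: -2, dichloromethane: 0, urea: +4.
Net change = +4 − (-4) = +8.

+8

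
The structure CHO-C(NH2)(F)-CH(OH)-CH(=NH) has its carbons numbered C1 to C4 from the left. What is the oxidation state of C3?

0

Bonds to more-electronegative neighbours contribute +1 each, bonds to H or metals contribute −1 each, and C–C bonds contribute 0.
C3 has one bond to C (0), one bond to C (0), one bond to H (-1), one bond to O (+1).
Oxidation state = 0 + 0 − 1 + 1 = 0.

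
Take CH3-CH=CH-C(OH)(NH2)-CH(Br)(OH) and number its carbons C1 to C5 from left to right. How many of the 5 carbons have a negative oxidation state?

3

Tallying each carbon's bonds:
C1: 1C, 3H → 0 − 3 = -3
C2: 3C, 1H → 0 − 1 = -1
C3: 3C, 1H → 0 − 1 = -1
C4: 2C, 1O, 1N → 0 + 1 + 1 = +2
C5: 1C, 1H, 1O, 1Br → 0 − 1 + 1 + 1 = +1
3 carbons (C1, C2, C3) meet the condition.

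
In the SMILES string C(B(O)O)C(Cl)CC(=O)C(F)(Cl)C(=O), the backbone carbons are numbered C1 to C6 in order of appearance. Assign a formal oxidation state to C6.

Assign +1 per bond to O/N/halogen, −1 per bond to H or an electropositive element, and 0 per bond to carbon.
C6 has one bond to C (0), a double bond to O (2×+1 = +2), one bond to H (-1).
Oxidation state = 0 + 2 − 1 = +1.

+1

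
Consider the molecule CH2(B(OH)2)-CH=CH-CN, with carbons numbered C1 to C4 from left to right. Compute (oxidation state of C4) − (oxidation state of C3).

C4: 1C, 3N → 0 + 3 = +3
C3: 3C, 1H → 0 − 1 = -1
Difference: +3 − (-1) = +4.

+4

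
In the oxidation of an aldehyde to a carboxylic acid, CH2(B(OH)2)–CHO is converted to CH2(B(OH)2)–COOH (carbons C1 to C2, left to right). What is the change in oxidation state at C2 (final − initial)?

+2

Before: C2 has 1 bond to C, 1 bond to H, 2 bonds to O → oxidation state +1.
After: C2 has 1 bond to C, 3 bonds to O → oxidation state +3.
Δ = +3 − (+1) = +2, so this is an oxidation at C2.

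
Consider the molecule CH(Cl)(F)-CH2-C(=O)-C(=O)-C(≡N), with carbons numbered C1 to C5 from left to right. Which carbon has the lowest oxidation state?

C2

Bonds to more-electronegative neighbours contribute +1 each, bonds to H or metals contribute −1 each, and C–C bonds contribute 0. Tallying each carbon:
C1: 1C, 1H, 1F, 1Cl → 0 − 1 + 1 + 1 = +1
C2: 2C, 2H → 0 − 2 = -2
C3: 2C, 2O → 0 + 2 = +2
C4: 2C, 2O → 0 + 2 = +2
C5: 1C, 3N → 0 + 3 = +3
The most reduced carbon is C2 at -2.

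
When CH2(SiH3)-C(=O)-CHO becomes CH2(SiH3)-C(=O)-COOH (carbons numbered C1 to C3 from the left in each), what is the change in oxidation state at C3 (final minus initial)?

Before: C3 has 1 bond to C, 1 bond to H, 2 bonds to O → oxidation state +1.
After: C3 has 1 bond to C, 3 bonds to O → oxidation state +3.
Δ = +3 − (+1) = +2, so this is an oxidation at C3.

+2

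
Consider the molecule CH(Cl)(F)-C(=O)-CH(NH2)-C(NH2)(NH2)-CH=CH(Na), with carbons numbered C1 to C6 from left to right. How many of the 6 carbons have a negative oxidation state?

Tallying each carbon's bonds:
C1: 1C, 1H, 1F, 1Cl → 0 − 1 + 1 + 1 = +1
C2: 2C, 2O → 0 + 2 = +2
C3: 2C, 1H, 1N → 0 − 1 + 1 = 0
C4: 2C, 2N → 0 + 2 = +2
C5: 3C, 1H → 0 − 1 = -1
C6: 2C, 1H, 1Na → 0 − 1 − 1 = -2
2 carbons (C5, C6) meet the condition.

2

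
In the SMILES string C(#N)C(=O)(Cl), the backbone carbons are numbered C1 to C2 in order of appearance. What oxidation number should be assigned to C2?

C2 has one bond to C (0), a double bond to O (2×+1 = +2), one bond to Cl (+1).
Oxidation state = 0 + 2 + 1 = +3.

+3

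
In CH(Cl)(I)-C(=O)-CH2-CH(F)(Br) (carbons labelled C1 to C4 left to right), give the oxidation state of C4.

C4 has one bond to C (0), one bond to F (+1), one bond to H (-1), one bond to Br (+1).
Oxidation state = 0 + 1 − 1 + 1 = +1.

+1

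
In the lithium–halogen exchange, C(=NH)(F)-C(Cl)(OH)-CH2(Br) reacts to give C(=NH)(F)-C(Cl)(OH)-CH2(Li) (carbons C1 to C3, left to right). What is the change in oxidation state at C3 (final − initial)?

Before: C3 has 1 bond to C, 2 bonds to H, 1 bond to Br → oxidation state -1.
After: C3 has 1 bond to C, 2 bonds to H, 1 bond to Li → oxidation state -3.
Δ = -3 − (-1) = -2, so this is a reduction at C3.

-2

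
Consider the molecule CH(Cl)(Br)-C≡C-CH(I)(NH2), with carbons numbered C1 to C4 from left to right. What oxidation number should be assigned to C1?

+1

C1 has one bond to C (0), one bond to Cl (+1), one bond to Br (+1), one bond to H (-1).
Oxidation state = 0 + 1 + 1 − 1 = +1.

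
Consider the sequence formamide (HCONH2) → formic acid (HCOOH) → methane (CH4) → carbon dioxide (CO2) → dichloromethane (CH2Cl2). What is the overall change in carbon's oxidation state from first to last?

-2

Carbon oxidation states along the series — formamide: +2, formic acid: +2, methane: -4, carbon dioxide: +4, dichloromethane: 0.
Net change = 0 − (+2) = -2.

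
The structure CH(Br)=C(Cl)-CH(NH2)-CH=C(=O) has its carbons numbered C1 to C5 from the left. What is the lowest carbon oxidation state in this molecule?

-1

Tallying each carbon's bonds:
C1: 2C, 1H, 1Br → 0 − 1 + 1 = 0
C2: 3C, 1Cl → 0 + 1 = +1
C3: 2C, 1H, 1N → 0 − 1 + 1 = 0
C4: 3C, 1H → 0 − 1 = -1
C5: 2C, 2O → 0 + 2 = +2
The lowest value is -1.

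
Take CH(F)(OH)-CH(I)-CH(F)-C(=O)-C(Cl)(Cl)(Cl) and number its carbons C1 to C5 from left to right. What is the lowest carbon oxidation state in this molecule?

0

Tallying each carbon's bonds:
C1: 1C, 1H, 1O, 1F → 0 − 1 + 1 + 1 = +1
C2: 2C, 1H, 1I → 0 − 1 + 1 = 0
C3: 2C, 1H, 1F → 0 − 1 + 1 = 0
C4: 2C, 2O → 0 + 2 = +2
C5: 1C, 3Cl → 0 + 3 = +3
The lowest value is 0.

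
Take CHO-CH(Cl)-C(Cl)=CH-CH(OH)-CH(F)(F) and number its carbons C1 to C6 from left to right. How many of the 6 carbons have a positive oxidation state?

3

Each bond to a more electronegative atom (O, N, halogen) counts +1, each bond to a less electronegative atom (H, metal, B, Si) counts −1, and each C–C bond counts 0. Tallying each carbon:
C1: 1C, 1H, 2O → 0 − 1 + 2 = +1
C2: 2C, 1H, 1Cl → 0 − 1 + 1 = 0
C3: 3C, 1Cl → 0 + 1 = +1
C4: 3C, 1H → 0 − 1 = -1
C5: 2C, 1H, 1O → 0 − 1 + 1 = 0
C6: 1C, 1H, 2F → 0 − 1 + 2 = +1
3 carbons (C1, C3, C6) meet the condition.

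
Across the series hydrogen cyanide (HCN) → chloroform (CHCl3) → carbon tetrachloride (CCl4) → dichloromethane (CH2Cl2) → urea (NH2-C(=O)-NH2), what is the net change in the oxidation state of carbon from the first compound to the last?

Carbon oxidation states along the series — hydrogen cyanide: +2, chloroform: +2, carbon tetrachloride: +4, dichloromethane: 0, urea: +4.
Net change = +4 − (+2) = +2.

+2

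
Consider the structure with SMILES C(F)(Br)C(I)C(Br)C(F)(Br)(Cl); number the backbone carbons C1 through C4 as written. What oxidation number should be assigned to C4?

Bonds to more-electronegative neighbours contribute +1 each, bonds to H or metals contribute −1 each, and C–C bonds contribute 0.
C4 has one bond to C (0), one bond to F (+1), one bond to Br (+1), one bond to Cl (+1).
Oxidation state = 0 + 1 + 1 + 1 = +3.

+3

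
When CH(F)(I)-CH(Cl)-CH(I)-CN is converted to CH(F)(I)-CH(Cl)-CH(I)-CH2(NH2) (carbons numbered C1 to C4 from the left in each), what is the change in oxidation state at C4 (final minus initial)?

-4

Before: C4 has 1 bond to C, 3 bonds to N → oxidation state +3.
After: C4 has 1 bond to C, 2 bonds to H, 1 bond to N → oxidation state -1.
Δ = -1 − (+3) = -4, so this is a reduction at C4.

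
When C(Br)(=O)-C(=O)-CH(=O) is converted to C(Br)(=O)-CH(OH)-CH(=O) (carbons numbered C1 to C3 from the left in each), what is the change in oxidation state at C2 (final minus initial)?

-2

Before: C2 has 2 bonds to C, 2 bonds to O → oxidation state +2.
After: C2 has 2 bonds to C, 1 bond to H, 1 bond to O → oxidation state 0.
Δ = 0 − (+2) = -2, so this is a reduction at C2.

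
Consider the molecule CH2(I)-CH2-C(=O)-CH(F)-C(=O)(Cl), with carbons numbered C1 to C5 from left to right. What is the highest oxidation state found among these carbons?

+3

Tallying each carbon's bonds:
C1: 1C, 2H, 1I → 0 − 2 + 1 = -1
C2: 2C, 2H → 0 − 2 = -2
C3: 2C, 2O → 0 + 2 = +2
C4: 2C, 1H, 1F → 0 − 1 + 1 = 0
C5: 1C, 2O, 1Cl → 0 + 2 + 1 = +3
The highest value is +3.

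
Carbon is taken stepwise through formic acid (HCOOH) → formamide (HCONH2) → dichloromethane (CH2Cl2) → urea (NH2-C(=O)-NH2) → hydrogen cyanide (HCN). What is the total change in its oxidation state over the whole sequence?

Carbon oxidation states along the series — formic acid: +2, formamide: +2, dichloromethane: 0, urea: +4, hydrogen cyanide: +2.
Net change = +2 − (+2) = 0.

0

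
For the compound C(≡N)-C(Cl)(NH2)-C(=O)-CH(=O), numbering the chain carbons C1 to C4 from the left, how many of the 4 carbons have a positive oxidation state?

4

Each bond to a more electronegative atom (O, N, halogen) counts +1, each bond to a less electronegative atom (H, metal, B, Si) counts −1, and each C–C bond counts 0. Tallying each carbon:
C1: 1C, 3N → 0 + 3 = +3
C2: 2C, 1N, 1Cl → 0 + 1 + 1 = +2
C3: 2C, 2O → 0 + 2 = +2
C4: 1C, 1H, 2O → 0 − 1 + 2 = +1
4 carbons (C1, C2, C3, C4) meet the condition.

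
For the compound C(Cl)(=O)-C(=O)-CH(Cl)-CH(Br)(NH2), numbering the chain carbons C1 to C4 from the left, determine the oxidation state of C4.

+1

Assign +1 per bond to O/N/halogen, −1 per bond to H or an electropositive element, and 0 per bond to carbon.
C4 has one bond to C (0), one bond to Br (+1), one bond to H (-1), one bond to N (+1).
Oxidation state = 0 + 1 − 1 + 1 = +1.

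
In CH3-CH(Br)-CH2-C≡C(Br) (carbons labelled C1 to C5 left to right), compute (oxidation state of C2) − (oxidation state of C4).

0

C2: 2C, 1H, 1Br → 0 − 1 + 1 = 0
C4: 4C → 0 = 0
Difference: 0 − (0) = 0.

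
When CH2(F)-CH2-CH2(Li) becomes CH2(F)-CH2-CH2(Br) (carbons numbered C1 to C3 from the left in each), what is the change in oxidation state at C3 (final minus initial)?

Before: C3 has 1 bond to C, 2 bonds to H, 1 bond to Li → oxidation state -3.
After: C3 has 1 bond to C, 2 bonds to H, 1 bond to Br → oxidation state -1.
Δ = -1 − (-3) = +2, so this is an oxidation at C3.

+2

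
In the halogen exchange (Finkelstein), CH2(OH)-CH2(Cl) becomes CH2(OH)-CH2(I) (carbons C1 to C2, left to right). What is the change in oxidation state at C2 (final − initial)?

Before: C2 has 1 bond to C, 2 bonds to H, 1 bond to Cl → oxidation state -1.
After: C2 has 1 bond to C, 2 bonds to H, 1 bond to I → oxidation state -1.
Δ = -1 − (-1) = 0, so no net redox change at C2.

0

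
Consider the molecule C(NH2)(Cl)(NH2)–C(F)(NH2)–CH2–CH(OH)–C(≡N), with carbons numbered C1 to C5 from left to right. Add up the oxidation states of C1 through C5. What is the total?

Bonds to more-electronegative neighbours contribute +1 each, bonds to H or metals contribute −1 each, and C–C bonds contribute 0. Tallying each carbon:
C1: 1C, 2N, 1Cl → 0 + 2 + 1 = +3
C2: 2C, 1N, 1F → 0 + 1 + 1 = +2
C3: 2C, 2H → 0 − 2 = -2
C4: 2C, 1H, 1O → 0 − 1 + 1 = 0
C5: 1C, 3N → 0 + 3 = +3
Sum = +3 + 2 − 2 + 0 + 3 = +6.

+6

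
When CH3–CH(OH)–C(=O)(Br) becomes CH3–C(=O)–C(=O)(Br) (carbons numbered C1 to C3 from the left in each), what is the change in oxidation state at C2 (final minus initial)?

Before: C2 has 2 bonds to C, 1 bond to H, 1 bond to O → oxidation state 0.
After: C2 has 2 bonds to C, 2 bonds to O → oxidation state +2.
Δ = +2 − (0) = +2, so this is an oxidation at C2.

+2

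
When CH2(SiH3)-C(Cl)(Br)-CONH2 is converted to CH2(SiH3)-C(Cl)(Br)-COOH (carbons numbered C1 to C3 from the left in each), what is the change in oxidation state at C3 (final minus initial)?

0

Before: C3 has 1 bond to C, 2 bonds to O, 1 bond to N → oxidation state +3.
After: C3 has 1 bond to C, 3 bonds to O → oxidation state +3.
Δ = +3 − (+3) = 0, so no net redox change at C3.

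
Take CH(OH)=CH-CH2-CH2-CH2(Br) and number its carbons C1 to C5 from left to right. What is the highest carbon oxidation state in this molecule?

0

Assign +1 per bond to O/N/halogen, −1 per bond to H or an electropositive element, and 0 per bond to carbon. Tallying each carbon:
C1: 2C, 1H, 1O → 0 − 1 + 1 = 0
C2: 3C, 1H → 0 − 1 = -1
C3: 2C, 2H → 0 − 2 = -2
C4: 2C, 2H → 0 − 2 = -2
C5: 1C, 2H, 1Br → 0 − 2 + 1 = -1
The highest value is 0.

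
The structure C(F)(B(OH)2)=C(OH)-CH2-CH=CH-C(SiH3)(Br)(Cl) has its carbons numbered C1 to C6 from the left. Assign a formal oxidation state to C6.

C6 has one bond to C (0), one bond to Si (-1), one bond to Br (+1), one bond to Cl (+1).
Oxidation state = 0 − 1 + 1 + 1 = +1.

+1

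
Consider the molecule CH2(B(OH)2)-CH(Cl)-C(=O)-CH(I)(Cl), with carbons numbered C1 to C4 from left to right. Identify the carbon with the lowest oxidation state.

C1

Bonds to more-electronegative neighbours contribute +1 each, bonds to H or metals contribute −1 each, and C–C bonds contribute 0. Tallying each carbon:
C1: 1C, 2H, 1B → 0 − 2 − 1 = -3
C2: 2C, 1H, 1Cl → 0 − 1 + 1 = 0
C3: 2C, 2O → 0 + 2 = +2
C4: 1C, 1H, 1Cl, 1I → 0 − 1 + 1 + 1 = +1
The most reduced carbon is C1 at -3.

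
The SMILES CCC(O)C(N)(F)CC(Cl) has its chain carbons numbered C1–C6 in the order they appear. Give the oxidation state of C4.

+2

Bonds to more-electronegative neighbours contribute +1 each, bonds to H or metals contribute −1 each, and C–C bonds contribute 0.
C4 has one bond to C (0), one bond to C (0), one bond to N (+1), one bond to F (+1).
Oxidation state = 0 + 0 + 1 + 1 = +2.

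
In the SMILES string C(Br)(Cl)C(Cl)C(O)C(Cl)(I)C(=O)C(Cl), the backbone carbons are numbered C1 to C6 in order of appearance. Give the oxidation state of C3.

0

Assign +1 per bond to O/N/halogen, −1 per bond to H or an electropositive element, and 0 per bond to carbon.
C3 has one bond to C (0), one bond to C (0), one bond to H (-1), one bond to O (+1).
Oxidation state = 0 + 0 − 1 + 1 = 0.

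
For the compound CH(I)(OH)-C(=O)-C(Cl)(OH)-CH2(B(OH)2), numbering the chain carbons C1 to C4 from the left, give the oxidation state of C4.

C4 has one bond to C (0), one bond to B (-1), one bond to H (-1), one bond to H (-1).
Oxidation state = 0 − 1 − 1 − 1 = -3.

-3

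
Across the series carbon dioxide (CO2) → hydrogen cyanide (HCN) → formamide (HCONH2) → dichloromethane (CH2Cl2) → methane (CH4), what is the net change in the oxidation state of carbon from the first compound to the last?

Carbon oxidation states along the series — carbon dioxide: +4, hydrogen cyanide: +2, formamide: +2, dichloromethane: 0, methane: -4.
Net change = -4 − (+4) = -8.

-8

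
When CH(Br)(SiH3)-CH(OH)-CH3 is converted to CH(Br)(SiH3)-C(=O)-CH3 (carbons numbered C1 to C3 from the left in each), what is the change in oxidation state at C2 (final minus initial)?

+2

Before: C2 has 2 bonds to C, 1 bond to H, 1 bond to O → oxidation state 0.
After: C2 has 2 bonds to C, 2 bonds to O → oxidation state +2.
Δ = +2 − (0) = +2, so this is an oxidation at C2.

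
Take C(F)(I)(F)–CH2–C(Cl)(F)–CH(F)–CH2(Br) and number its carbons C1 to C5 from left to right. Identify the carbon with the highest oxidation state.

C1

Tallying each carbon's bonds:
C1: 1C, 2F, 1I → 0 + 2 + 1 = +3
C2: 2C, 2H → 0 − 2 = -2
C3: 2C, 1F, 1Cl → 0 + 1 + 1 = +2
C4: 2C, 1H, 1F → 0 − 1 + 1 = 0
C5: 1C, 2H, 1Br → 0 − 2 + 1 = -1
The most oxidised carbon is C1 at +3.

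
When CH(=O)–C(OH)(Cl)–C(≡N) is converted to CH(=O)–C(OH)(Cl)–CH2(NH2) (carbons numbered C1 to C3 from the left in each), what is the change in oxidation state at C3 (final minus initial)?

-4

Before: C3 has 1 bond to C, 3 bonds to N → oxidation state +3.
After: C3 has 1 bond to C, 2 bonds to H, 1 bond to N → oxidation state -1.
Δ = -1 − (+3) = -4, so this is a reduction at C3.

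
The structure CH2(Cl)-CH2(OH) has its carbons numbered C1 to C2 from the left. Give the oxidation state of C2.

C2 has one bond to C (0), one bond to H (-1), one bond to O (+1), one bond to H (-1).
Oxidation state = 0 − 1 + 1 − 1 = -1.

-1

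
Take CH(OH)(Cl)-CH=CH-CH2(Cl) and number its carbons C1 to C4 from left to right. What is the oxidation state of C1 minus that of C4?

C1: 1C, 1H, 1O, 1Cl → 0 − 1 + 1 + 1 = +1
C4: 1C, 2H, 1Cl → 0 − 2 + 1 = -1
Difference: +1 − (-1) = +2.

+2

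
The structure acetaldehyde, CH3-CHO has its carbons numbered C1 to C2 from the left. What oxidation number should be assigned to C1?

-3

C1 has one bond to H (-1), one bond to H (-1), one bond to H (-1), one bond to C (0).
Oxidation state = -1 − 1 − 1 + 0 = -3.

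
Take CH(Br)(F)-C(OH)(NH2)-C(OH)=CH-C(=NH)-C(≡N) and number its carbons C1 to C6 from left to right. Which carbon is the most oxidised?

C6

Each bond to a more electronegative atom (O, N, halogen) counts +1, each bond to a less electronegative atom (H, metal, B, Si) counts −1, and each C–C bond counts 0. Tallying each carbon:
C1: 1C, 1H, 1F, 1Br → 0 − 1 + 1 + 1 = +1
C2: 2C, 1O, 1N → 0 + 1 + 1 = +2
C3: 3C, 1O → 0 + 1 = +1
C4: 3C, 1H → 0 − 1 = -1
C5: 2C, 2N → 0 + 2 = +2
C6: 1C, 3N → 0 + 3 = +3
The most oxidised carbon is C6 at +3.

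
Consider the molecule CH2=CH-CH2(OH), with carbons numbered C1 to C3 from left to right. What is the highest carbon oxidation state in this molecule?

Assign +1 per bond to O/N/halogen, −1 per bond to H or an electropositive element, and 0 per bond to carbon. Tallying each carbon:
C1: 2C, 2H → 0 − 2 = -2
C2: 3C, 1H → 0 − 1 = -1
C3: 1C, 2H, 1O → 0 − 2 + 1 = -1
The highest value is -1.

-1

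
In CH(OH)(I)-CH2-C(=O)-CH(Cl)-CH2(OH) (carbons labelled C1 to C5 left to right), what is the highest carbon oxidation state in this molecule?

+2

Tallying each carbon's bonds:
C1: 1C, 1H, 1O, 1I → 0 − 1 + 1 + 1 = +1
C2: 2C, 2H → 0 − 2 = -2
C3: 2C, 2O → 0 + 2 = +2
C4: 2C, 1H, 1Cl → 0 − 1 + 1 = 0
C5: 1C, 2H, 1O → 0 − 2 + 1 = -1
The highest value is +2.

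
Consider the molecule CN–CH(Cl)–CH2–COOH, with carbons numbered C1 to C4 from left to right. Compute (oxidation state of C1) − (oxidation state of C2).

C1: 1C, 3N → 0 + 3 = +3
C2: 2C, 1H, 1Cl → 0 − 1 + 1 = 0
Difference: +3 − (0) = +3.

+3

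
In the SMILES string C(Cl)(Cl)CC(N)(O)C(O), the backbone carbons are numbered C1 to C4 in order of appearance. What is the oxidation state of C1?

Count +1 for every bond to an atom more electronegative than carbon and −1 for every bond to one less electronegative; C–C bonds are 0.
C1 has one bond to C (0), one bond to H (-1), one bond to Cl (+1), one bond to Cl (+1).
Oxidation state = 0 − 1 + 1 + 1 = +1.

+1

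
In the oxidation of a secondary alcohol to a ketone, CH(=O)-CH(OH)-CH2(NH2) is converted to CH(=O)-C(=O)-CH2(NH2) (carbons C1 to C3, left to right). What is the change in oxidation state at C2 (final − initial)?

+2

Before: C2 has 2 bonds to C, 1 bond to H, 1 bond to O → oxidation state 0.
After: C2 has 2 bonds to C, 2 bonds to O → oxidation state +2.
Δ = +2 − (0) = +2, so this is an oxidation at C2.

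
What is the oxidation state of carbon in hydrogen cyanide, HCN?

+2

Each bond to a more electronegative atom (O, N, halogen) counts +1, each bond to a less electronegative atom (H, metal, B, Si) counts −1, and each C–C bond counts 0.
The carbon has one bond to H (-1), a triple bond to N (3×+1 = +3).
Oxidation state = -1 + 3 = +2.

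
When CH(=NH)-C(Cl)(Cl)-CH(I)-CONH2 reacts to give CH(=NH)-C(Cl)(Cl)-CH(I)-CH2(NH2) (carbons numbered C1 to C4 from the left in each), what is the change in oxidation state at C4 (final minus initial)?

Before: C4 has 1 bond to C, 2 bonds to O, 1 bond to N → oxidation state +3.
After: C4 has 1 bond to C, 2 bonds to H, 1 bond to N → oxidation state -1.
Δ = -1 − (+3) = -4, so this is a reduction at C4.

-4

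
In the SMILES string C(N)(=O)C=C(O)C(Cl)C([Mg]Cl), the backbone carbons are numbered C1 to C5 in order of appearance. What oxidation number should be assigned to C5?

C5 has one bond to C (0), one bond to H (-1), one bond to H (-1), one bond to Mg (-1).
Oxidation state = 0 − 1 − 1 − 1 = -3.

-3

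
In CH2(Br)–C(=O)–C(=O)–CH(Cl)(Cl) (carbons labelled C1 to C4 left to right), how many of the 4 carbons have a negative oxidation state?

Bonds to more-electronegative neighbours contribute +1 each, bonds to H or metals contribute −1 each, and C–C bonds contribute 0. Tallying each carbon:
C1: 1C, 2H, 1Br → 0 − 2 + 1 = -1
C2: 2C, 2O → 0 + 2 = +2
C3: 2C, 2O → 0 + 2 = +2
C4: 1C, 1H, 2Cl → 0 − 1 + 2 = +1
1 carbon (C1) meets the condition.

1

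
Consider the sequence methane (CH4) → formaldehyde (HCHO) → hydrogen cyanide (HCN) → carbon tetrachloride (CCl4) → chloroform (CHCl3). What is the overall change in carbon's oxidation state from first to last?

+6

Carbon oxidation states along the series — methane: -4, formaldehyde: 0, hydrogen cyanide: +2, carbon tetrachloride: +4, chloroform: +2.
Net change = +2 − (-4) = +6.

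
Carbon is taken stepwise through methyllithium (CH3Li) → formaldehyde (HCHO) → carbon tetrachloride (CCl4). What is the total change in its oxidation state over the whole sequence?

+8

Carbon oxidation states along the series — methyllithium: -4, formaldehyde: 0, carbon tetrachloride: +4.
Net change = +4 − (-4) = +8.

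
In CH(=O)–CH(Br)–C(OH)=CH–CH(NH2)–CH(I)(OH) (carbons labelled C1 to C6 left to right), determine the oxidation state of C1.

+1

Bonds to more-electronegative neighbours contribute +1 each, bonds to H or metals contribute −1 each, and C–C bonds contribute 0.
C1 has one bond to C (0), a double bond to O (2×+1 = +2), one bond to H (-1).
Oxidation state = 0 + 2 − 1 = +1.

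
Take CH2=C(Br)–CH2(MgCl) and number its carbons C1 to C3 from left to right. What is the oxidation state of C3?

-3

Bonds to more-electronegative neighbours contribute +1 each, bonds to H or metals contribute −1 each, and C–C bonds contribute 0.
C3 has one bond to C (0), one bond to H (-1), one bond to Mg (-1), one bond to H (-1).
Oxidation state = 0 − 1 − 1 − 1 = -3.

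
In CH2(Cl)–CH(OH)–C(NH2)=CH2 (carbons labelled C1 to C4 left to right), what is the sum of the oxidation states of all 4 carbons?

-2

Bonds to more-electronegative neighbours contribute +1 each, bonds to H or metals contribute −1 each, and C–C bonds contribute 0. Tallying each carbon:
C1: 1C, 2H, 1Cl → 0 − 2 + 1 = -1
C2: 2C, 1H, 1O → 0 − 1 + 1 = 0
C3: 3C, 1N → 0 + 1 = +1
C4: 2C, 2H → 0 − 2 = -2
Sum = -1 + 0 + 1 − 2 = -2.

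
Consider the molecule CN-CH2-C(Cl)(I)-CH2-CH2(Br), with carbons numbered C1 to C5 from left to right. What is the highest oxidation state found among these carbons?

+3

Bonds to more-electronegative neighbours contribute +1 each, bonds to H or metals contribute −1 each, and C–C bonds contribute 0. Tallying each carbon:
C1: 1C, 3N → 0 + 3 = +3
C2: 2C, 2H → 0 − 2 = -2
C3: 2C, 1Cl, 1I → 0 + 1 + 1 = +2
C4: 2C, 2H → 0 − 2 = -2
C5: 1C, 2H, 1Br → 0 − 2 + 1 = -1
The highest value is +3.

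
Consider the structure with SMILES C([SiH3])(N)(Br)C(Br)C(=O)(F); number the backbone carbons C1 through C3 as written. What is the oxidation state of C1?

C1 has one bond to C (0), one bond to Si (-1), one bond to N (+1), one bond to Br (+1).
Oxidation state = 0 − 1 + 1 + 1 = +1.

+1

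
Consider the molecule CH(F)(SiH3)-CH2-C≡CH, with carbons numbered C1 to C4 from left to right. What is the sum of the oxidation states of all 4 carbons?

-4

Tallying each carbon's bonds:
C1: 1C, 1H, 1F, 1Si → 0 − 1 + 1 − 1 = -1
C2: 2C, 2H → 0 − 2 = -2
C3: 4C → 0 = 0
C4: 3C, 1H → 0 − 1 = -1
Sum = -1 − 2 + 0 − 1 = -4.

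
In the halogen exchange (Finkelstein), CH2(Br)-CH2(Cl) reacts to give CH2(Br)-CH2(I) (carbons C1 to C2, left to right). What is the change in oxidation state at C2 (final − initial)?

Before: C2 has 1 bond to C, 2 bonds to H, 1 bond to Cl → oxidation state -1.
After: C2 has 1 bond to C, 2 bonds to H, 1 bond to I → oxidation state -1.
Δ = -1 − (-1) = 0, so no net redox change at C2.

0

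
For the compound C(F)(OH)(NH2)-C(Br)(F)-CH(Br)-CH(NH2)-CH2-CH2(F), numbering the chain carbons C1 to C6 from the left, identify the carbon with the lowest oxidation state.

C5

Tallying each carbon's bonds:
C1: 1C, 1O, 1N, 1F → 0 + 1 + 1 + 1 = +3
C2: 2C, 1F, 1Br → 0 + 1 + 1 = +2
C3: 2C, 1H, 1Br → 0 − 1 + 1 = 0
C4: 2C, 1H, 1N → 0 − 1 + 1 = 0
C5: 2C, 2H → 0 − 2 = -2
C6: 1C, 2H, 1F → 0 − 2 + 1 = -1
The most reduced carbon is C5 at -2.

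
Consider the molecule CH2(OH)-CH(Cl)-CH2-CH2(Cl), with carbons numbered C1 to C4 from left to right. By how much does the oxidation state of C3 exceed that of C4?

-1

C3: 2C, 2H → 0 − 2 = -2
C4: 1C, 2H, 1Cl → 0 − 2 + 1 = -1
Difference: -2 − (-1) = -1.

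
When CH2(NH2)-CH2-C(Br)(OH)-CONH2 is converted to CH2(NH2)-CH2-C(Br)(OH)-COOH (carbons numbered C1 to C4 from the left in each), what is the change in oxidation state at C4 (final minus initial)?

0

Before: C4 has 1 bond to C, 2 bonds to O, 1 bond to N → oxidation state +3.
After: C4 has 1 bond to C, 3 bonds to O → oxidation state +3.
Δ = +3 − (+3) = 0, so no net redox change at C4.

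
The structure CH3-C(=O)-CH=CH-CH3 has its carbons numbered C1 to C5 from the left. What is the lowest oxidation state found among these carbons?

-3

Tallying each carbon's bonds:
C1: 1C, 3H → 0 − 3 = -3
C2: 2C, 2O → 0 + 2 = +2
C3: 3C, 1H → 0 − 1 = -1
C4: 3C, 1H → 0 − 1 = -1
C5: 1C, 3H → 0 − 3 = -3
The lowest value is -3.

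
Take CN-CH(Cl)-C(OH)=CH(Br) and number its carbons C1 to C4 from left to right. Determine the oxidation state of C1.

C1 has one bond to C (0), a triple bond to N (3×+1 = +3).
Oxidation state = 0 + 3 = +3.

+3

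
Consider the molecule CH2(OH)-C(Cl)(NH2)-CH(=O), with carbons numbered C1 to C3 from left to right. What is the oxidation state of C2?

+2

Count +1 for every bond to an atom more electronegative than carbon and −1 for every bond to one less electronegative; C–C bonds are 0.
C2 has one bond to C (0), one bond to C (0), one bond to Cl (+1), one bond to N (+1).
Oxidation state = 0 + 0 + 1 + 1 = +2.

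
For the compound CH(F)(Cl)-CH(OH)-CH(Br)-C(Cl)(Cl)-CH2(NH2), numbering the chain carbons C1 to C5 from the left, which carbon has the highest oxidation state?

C4

Tallying each carbon's bonds:
C1: 1C, 1H, 1F, 1Cl → 0 − 1 + 1 + 1 = +1
C2: 2C, 1H, 1O → 0 − 1 + 1 = 0
C3: 2C, 1H, 1Br → 0 − 1 + 1 = 0
C4: 2C, 2Cl → 0 + 2 = +2
C5: 1C, 2H, 1N → 0 − 2 + 1 = -1
The most oxidised carbon is C4 at +2.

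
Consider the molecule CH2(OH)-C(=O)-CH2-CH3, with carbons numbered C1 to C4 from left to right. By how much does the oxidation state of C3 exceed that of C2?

C3: 2C, 2H → 0 − 2 = -2
C2: 2C, 2O → 0 + 2 = +2
Difference: -2 − (+2) = -4.

-4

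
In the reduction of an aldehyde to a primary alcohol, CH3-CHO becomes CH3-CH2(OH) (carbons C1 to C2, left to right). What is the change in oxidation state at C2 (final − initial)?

-2

Before: C2 has 1 bond to C, 1 bond to H, 2 bonds to O → oxidation state +1.
After: C2 has 1 bond to C, 2 bonds to H, 1 bond to O → oxidation state -1.
Δ = -1 − (+1) = -2, so this is a reduction at C2.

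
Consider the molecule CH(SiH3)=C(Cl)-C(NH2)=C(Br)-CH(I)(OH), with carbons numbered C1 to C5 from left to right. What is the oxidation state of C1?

C1 has a double bond to C (2×0 = 0), one bond to Si (-1), one bond to H (-1).
Oxidation state = 0 − 1 − 1 = -2.

-2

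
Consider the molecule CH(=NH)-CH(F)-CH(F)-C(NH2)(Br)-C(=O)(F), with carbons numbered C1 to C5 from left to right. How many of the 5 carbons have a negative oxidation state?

0

Tallying each carbon's bonds:
C1: 1C, 1H, 2N → 0 − 1 + 2 = +1
C2: 2C, 1H, 1F → 0 − 1 + 1 = 0
C3: 2C, 1H, 1F → 0 − 1 + 1 = 0
C4: 2C, 1N, 1Br → 0 + 1 + 1 = +2
C5: 1C, 2O, 1F → 0 + 2 + 1 = +3
0 carbons meet the condition.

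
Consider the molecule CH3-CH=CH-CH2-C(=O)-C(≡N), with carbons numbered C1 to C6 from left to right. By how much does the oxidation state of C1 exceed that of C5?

C1: 1C, 3H → 0 − 3 = -3
C5: 2C, 2O → 0 + 2 = +2
Difference: -3 − (+2) = -5.

-5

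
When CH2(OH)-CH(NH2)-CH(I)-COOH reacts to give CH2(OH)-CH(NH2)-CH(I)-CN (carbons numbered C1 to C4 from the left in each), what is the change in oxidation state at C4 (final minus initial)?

0

Before: C4 has 1 bond to C, 3 bonds to O → oxidation state +3.
After: C4 has 1 bond to C, 3 bonds to N → oxidation state +3.
Δ = +3 − (+3) = 0, so no net redox change at C4.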